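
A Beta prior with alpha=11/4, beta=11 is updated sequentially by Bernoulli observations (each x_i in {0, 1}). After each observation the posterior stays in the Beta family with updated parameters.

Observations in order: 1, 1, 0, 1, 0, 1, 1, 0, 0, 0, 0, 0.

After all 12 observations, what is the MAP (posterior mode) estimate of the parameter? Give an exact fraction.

obs 1: x=1 → posterior Beta(15/4, 11)
obs 2: x=1 → posterior Beta(19/4, 11)
obs 3: x=0 → posterior Beta(19/4, 12)
obs 4: x=1 → posterior Beta(23/4, 12)
obs 5: x=0 → posterior Beta(23/4, 13)
obs 6: x=1 → posterior Beta(27/4, 13)
obs 7: x=1 → posterior Beta(31/4, 13)
obs 8: x=0 → posterior Beta(31/4, 14)
obs 9: x=0 → posterior Beta(31/4, 15)
obs 10: x=0 → posterior Beta(31/4, 16)
obs 11: x=0 → posterior Beta(31/4, 17)
obs 12: x=0 → posterior Beta(31/4, 18)

27/95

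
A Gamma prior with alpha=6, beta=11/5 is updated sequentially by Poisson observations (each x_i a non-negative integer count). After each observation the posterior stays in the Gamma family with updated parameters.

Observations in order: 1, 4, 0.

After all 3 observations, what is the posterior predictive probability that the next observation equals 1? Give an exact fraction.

201868946784327680/787662783788549761

obs 1: x=1 → posterior Gamma(7, 16/5)
obs 2: x=4 → posterior Gamma(11, 21/5)
obs 3: x=0 → posterior Gamma(11, 26/5)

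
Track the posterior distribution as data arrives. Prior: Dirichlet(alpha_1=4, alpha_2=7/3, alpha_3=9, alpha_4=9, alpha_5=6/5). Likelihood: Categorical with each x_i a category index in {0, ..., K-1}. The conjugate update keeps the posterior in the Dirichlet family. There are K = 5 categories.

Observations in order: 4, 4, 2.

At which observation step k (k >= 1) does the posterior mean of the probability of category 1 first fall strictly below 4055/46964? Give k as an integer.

obs 1: x=4 → posterior Dirichlet(4, 7/3, 9, 9, 11/5)
obs 2: x=4 → posterior Dirichlet(4, 7/3, 9, 9, 16/5)
obs 3: x=2 → posterior Dirichlet(4, 7/3, 10, 9, 16/5)

k = 2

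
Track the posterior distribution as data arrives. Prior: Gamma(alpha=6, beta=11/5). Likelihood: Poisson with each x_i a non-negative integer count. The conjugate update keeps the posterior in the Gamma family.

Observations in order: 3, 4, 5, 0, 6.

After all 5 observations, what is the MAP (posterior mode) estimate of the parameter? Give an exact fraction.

115/36

obs 1: x=3 → posterior Gamma(9, 16/5)
obs 2: x=4 → posterior Gamma(13, 21/5)
obs 3: x=5 → posterior Gamma(18, 26/5)
obs 4: x=0 → posterior Gamma(18, 31/5)
obs 5: x=6 → posterior Gamma(24, 36/5)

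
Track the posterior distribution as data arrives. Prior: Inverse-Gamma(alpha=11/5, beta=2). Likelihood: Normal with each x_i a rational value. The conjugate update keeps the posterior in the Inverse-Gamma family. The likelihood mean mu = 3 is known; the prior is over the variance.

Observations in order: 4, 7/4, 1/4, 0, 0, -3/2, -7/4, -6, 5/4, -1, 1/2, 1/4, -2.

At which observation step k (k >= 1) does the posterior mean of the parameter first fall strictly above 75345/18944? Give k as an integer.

obs 1: x=4 → posterior Inverse-Gamma(27/10, 5/2)
obs 2: x=7/4 → posterior Inverse-Gamma(16/5, 105/32)
obs 3: x=1/4 → posterior Inverse-Gamma(37/10, 113/16)
obs 4: x=0 → posterior Inverse-Gamma(21/5, 185/16)
obs 5: x=0 → posterior Inverse-Gamma(47/10, 257/16)
obs 6: x=-3/2 → posterior Inverse-Gamma(26/5, 419/16)
obs 7: x=-7/4 → posterior Inverse-Gamma(57/10, 1199/32)
obs 8: x=-6 → posterior Inverse-Gamma(31/5, 2495/32)
obs 9: x=5/4 → posterior Inverse-Gamma(67/10, 159/2)
obs 10: x=-1 → posterior Inverse-Gamma(36/5, 175/2)
obs 11: x=1/2 → posterior Inverse-Gamma(77/10, 725/8)
obs 12: x=1/4 → posterior Inverse-Gamma(41/5, 3021/32)
obs 13: x=-2 → posterior Inverse-Gamma(87/10, 3421/32)

k = 5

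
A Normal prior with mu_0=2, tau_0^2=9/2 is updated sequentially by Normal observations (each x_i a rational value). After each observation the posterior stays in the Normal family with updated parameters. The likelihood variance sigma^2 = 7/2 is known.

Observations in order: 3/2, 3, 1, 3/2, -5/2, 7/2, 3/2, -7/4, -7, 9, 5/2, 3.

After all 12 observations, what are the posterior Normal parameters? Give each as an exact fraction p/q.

mu_0=121/92, tau_0^2=63/230

obs 1: x=3/2 → posterior Normal(55/32, 63/32)
obs 2: x=3 → posterior Normal(109/50, 63/50)
obs 3: x=1 → posterior Normal(127/68, 63/68)
obs 4: x=3/2 → posterior Normal(77/43, 63/86)
obs 5: x=-5/2 → posterior Normal(109/104, 63/104)
obs 6: x=7/2 → posterior Normal(86/61, 63/122)
obs 7: x=3/2 → posterior Normal(199/140, 9/20)
obs 8: x=-7/4 → posterior Normal(335/316, 63/158)
obs 9: x=-7 → posterior Normal(83/352, 63/176)
obs 10: x=9 → posterior Normal(407/388, 63/194)
obs 11: x=5/2 → posterior Normal(497/424, 63/212)
obs 12: x=3 → posterior Normal(121/92, 63/230)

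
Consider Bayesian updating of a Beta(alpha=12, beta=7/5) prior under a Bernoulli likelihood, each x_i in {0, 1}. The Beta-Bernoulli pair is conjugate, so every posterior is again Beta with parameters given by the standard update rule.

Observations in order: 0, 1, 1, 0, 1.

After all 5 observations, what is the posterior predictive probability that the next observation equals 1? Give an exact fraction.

75/92

obs 1: x=0 → posterior Beta(12, 12/5)
obs 2: x=1 → posterior Beta(13, 12/5)
obs 3: x=1 → posterior Beta(14, 12/5)
obs 4: x=0 → posterior Beta(14, 17/5)
obs 5: x=1 → posterior Beta(15, 17/5)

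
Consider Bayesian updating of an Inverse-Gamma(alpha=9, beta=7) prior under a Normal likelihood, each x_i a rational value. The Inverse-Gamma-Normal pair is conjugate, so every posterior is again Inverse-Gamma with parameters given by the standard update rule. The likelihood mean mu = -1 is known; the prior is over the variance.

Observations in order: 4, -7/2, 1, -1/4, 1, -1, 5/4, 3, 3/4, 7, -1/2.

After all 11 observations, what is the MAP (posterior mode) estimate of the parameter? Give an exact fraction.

2275/496

obs 1: x=4 → posterior Inverse-Gamma(19/2, 39/2)
obs 2: x=-7/2 → posterior Inverse-Gamma(10, 181/8)
obs 3: x=1 → posterior Inverse-Gamma(21/2, 197/8)
obs 4: x=-1/4 → posterior Inverse-Gamma(11, 797/32)
obs 5: x=1 → posterior Inverse-Gamma(23/2, 861/32)
obs 6: x=-1 → posterior Inverse-Gamma(12, 861/32)
obs 7: x=5/4 → posterior Inverse-Gamma(25/2, 471/16)
obs 8: x=3 → posterior Inverse-Gamma(13, 599/16)
obs 9: x=3/4 → posterior Inverse-Gamma(27/2, 1247/32)
obs 10: x=7 → posterior Inverse-Gamma(14, 2271/32)
obs 11: x=-1/2 → posterior Inverse-Gamma(29/2, 2275/32)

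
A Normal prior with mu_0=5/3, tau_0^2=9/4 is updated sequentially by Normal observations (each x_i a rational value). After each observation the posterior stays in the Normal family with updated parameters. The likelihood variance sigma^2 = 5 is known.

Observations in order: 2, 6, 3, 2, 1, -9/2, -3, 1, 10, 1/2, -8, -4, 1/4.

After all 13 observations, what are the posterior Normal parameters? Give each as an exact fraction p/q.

obs 1: x=2 → posterior Normal(154/87, 45/29)
obs 2: x=6 → posterior Normal(158/57, 45/38)
obs 3: x=3 → posterior Normal(397/141, 45/47)
obs 4: x=2 → posterior Normal(451/168, 45/56)
obs 5: x=1 → posterior Normal(478/195, 9/13)
obs 6: x=-9/2 → posterior Normal(713/444, 45/74)
obs 7: x=-3 → posterior Normal(551/498, 45/83)
obs 8: x=1 → posterior Normal(605/552, 45/92)
obs 9: x=10 → posterior Normal(1145/606, 45/101)
obs 10: x=1/2 → posterior Normal(293/165, 9/22)
obs 11: x=-8 → posterior Normal(370/357, 45/119)
obs 12: x=-4 → posterior Normal(131/192, 45/128)
obs 13: x=1/4 → posterior Normal(1075/1644, 45/137)

mu_0=1075/1644, tau_0^2=45/137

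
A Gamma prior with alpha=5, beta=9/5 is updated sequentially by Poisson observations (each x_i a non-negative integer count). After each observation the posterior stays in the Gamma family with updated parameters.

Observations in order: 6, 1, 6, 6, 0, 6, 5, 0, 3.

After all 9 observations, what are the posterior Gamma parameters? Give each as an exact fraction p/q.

alpha=38, beta=54/5

obs 1: x=6 → posterior Gamma(11, 14/5)
obs 2: x=1 → posterior Gamma(12, 19/5)
obs 3: x=6 → posterior Gamma(18, 24/5)
obs 4: x=6 → posterior Gamma(24, 29/5)
obs 5: x=0 → posterior Gamma(24, 34/5)
obs 6: x=6 → posterior Gamma(30, 39/5)
obs 7: x=5 → posterior Gamma(35, 44/5)
obs 8: x=0 → posterior Gamma(35, 49/5)
obs 9: x=3 → posterior Gamma(38, 54/5)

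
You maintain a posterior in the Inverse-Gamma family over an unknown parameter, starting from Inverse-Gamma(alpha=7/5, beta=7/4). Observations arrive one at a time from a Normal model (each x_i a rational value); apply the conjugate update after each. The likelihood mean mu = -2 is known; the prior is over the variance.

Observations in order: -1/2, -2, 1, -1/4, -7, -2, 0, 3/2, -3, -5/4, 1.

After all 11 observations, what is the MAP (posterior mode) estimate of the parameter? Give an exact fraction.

obs 1: x=-1/2 → posterior Inverse-Gamma(19/10, 23/8)
obs 2: x=-2 → posterior Inverse-Gamma(12/5, 23/8)
obs 3: x=1 → posterior Inverse-Gamma(29/10, 59/8)
obs 4: x=-1/4 → posterior Inverse-Gamma(17/5, 285/32)
obs 5: x=-7 → posterior Inverse-Gamma(39/10, 685/32)
obs 6: x=-2 → posterior Inverse-Gamma(22/5, 685/32)
obs 7: x=0 → posterior Inverse-Gamma(49/10, 749/32)
obs 8: x=3/2 → posterior Inverse-Gamma(27/5, 945/32)
obs 9: x=-3 → posterior Inverse-Gamma(59/10, 961/32)
obs 10: x=-5/4 → posterior Inverse-Gamma(32/5, 485/16)
obs 11: x=1 → posterior Inverse-Gamma(69/10, 557/16)

2785/632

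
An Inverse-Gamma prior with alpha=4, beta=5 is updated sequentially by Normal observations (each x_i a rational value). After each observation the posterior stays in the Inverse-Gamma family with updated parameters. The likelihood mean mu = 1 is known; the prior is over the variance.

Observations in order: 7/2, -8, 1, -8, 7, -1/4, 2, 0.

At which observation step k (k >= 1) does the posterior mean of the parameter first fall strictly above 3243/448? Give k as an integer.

k = 2

obs 1: x=7/2 → posterior Inverse-Gamma(9/2, 65/8)
obs 2: x=-8 → posterior Inverse-Gamma(5, 389/8)
obs 3: x=1 → posterior Inverse-Gamma(11/2, 389/8)
obs 4: x=-8 → posterior Inverse-Gamma(6, 713/8)
obs 5: x=7 → posterior Inverse-Gamma(13/2, 857/8)
obs 6: x=-1/4 → posterior Inverse-Gamma(7, 3453/32)
obs 7: x=2 → posterior Inverse-Gamma(15/2, 3469/32)
obs 8: x=0 → posterior Inverse-Gamma(8, 3485/32)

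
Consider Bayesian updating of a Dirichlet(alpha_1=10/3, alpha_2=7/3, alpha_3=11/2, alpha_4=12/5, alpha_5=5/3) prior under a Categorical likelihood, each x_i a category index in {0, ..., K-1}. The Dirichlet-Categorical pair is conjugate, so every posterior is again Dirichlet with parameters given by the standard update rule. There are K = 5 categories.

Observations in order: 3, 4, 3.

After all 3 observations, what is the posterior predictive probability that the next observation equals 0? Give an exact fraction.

obs 1: x=3 → posterior Dirichlet(10/3, 7/3, 11/2, 17/5, 5/3)
obs 2: x=4 → posterior Dirichlet(10/3, 7/3, 11/2, 17/5, 8/3)
obs 3: x=3 → posterior Dirichlet(10/3, 7/3, 11/2, 22/5, 8/3)

100/547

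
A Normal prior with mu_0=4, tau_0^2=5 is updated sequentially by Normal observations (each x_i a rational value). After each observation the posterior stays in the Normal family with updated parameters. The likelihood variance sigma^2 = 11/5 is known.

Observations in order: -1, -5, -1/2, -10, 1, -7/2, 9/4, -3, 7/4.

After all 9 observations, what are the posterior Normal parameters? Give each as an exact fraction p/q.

obs 1: x=-1 → posterior Normal(19/36, 55/36)
obs 2: x=-5 → posterior Normal(-106/61, 55/61)
obs 3: x=-1/2 → posterior Normal(-237/172, 55/86)
obs 4: x=-10 → posterior Normal(-737/222, 55/111)
obs 5: x=1 → posterior Normal(-687/272, 55/136)
obs 6: x=-7/2 → posterior Normal(-431/161, 55/161)
obs 7: x=9/4 → posterior Normal(-1499/744, 55/186)
obs 8: x=-3 → posterior Normal(-1799/844, 55/211)
obs 9: x=7/4 → posterior Normal(-203/118, 55/236)

mu_0=-203/118, tau_0^2=55/236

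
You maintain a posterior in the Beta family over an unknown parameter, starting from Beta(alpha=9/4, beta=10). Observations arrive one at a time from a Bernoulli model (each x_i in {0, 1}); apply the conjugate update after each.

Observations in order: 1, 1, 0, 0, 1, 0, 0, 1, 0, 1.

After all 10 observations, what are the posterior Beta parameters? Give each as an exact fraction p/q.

alpha=29/4, beta=15

obs 1: x=1 → posterior Beta(13/4, 10)
obs 2: x=1 → posterior Beta(17/4, 10)
obs 3: x=0 → posterior Beta(17/4, 11)
obs 4: x=0 → posterior Beta(17/4, 12)
obs 5: x=1 → posterior Beta(21/4, 12)
obs 6: x=0 → posterior Beta(21/4, 13)
obs 7: x=0 → posterior Beta(21/4, 14)
obs 8: x=1 → posterior Beta(25/4, 14)
obs 9: x=0 → posterior Beta(25/4, 15)
obs 10: x=1 → posterior Beta(29/4, 15)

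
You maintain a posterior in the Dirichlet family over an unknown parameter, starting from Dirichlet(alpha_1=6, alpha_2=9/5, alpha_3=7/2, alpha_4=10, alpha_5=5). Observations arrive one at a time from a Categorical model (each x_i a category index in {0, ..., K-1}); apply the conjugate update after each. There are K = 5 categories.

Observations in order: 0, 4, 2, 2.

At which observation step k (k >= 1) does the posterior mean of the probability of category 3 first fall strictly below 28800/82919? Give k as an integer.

k = 3

obs 1: x=0 → posterior Dirichlet(7, 9/5, 7/2, 10, 5)
obs 2: x=4 → posterior Dirichlet(7, 9/5, 7/2, 10, 6)
obs 3: x=2 → posterior Dirichlet(7, 9/5, 9/2, 10, 6)
obs 4: x=2 → posterior Dirichlet(7, 9/5, 11/2, 10, 6)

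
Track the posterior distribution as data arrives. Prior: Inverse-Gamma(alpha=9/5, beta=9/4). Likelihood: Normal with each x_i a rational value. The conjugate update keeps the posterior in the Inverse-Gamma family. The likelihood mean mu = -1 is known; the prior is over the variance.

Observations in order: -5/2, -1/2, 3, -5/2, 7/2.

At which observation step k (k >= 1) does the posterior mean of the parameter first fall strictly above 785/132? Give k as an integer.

obs 1: x=-5/2 → posterior Inverse-Gamma(23/10, 27/8)
obs 2: x=-1/2 → posterior Inverse-Gamma(14/5, 7/2)
obs 3: x=3 → posterior Inverse-Gamma(33/10, 23/2)
obs 4: x=-5/2 → posterior Inverse-Gamma(19/5, 101/8)
obs 5: x=7/2 → posterior Inverse-Gamma(43/10, 91/4)

k = 5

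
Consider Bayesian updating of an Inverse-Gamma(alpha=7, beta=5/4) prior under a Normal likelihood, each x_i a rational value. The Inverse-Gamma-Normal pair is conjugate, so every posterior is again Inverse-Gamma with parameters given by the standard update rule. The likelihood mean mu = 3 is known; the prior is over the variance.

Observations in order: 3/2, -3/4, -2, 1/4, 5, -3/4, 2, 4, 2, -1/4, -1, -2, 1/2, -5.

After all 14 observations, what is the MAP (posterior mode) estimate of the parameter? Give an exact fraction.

259/40

obs 1: x=3/2 → posterior Inverse-Gamma(15/2, 19/8)
obs 2: x=-3/4 → posterior Inverse-Gamma(8, 301/32)
obs 3: x=-2 → posterior Inverse-Gamma(17/2, 701/32)
obs 4: x=1/4 → posterior Inverse-Gamma(9, 411/16)
obs 5: x=5 → posterior Inverse-Gamma(19/2, 443/16)
obs 6: x=-3/4 → posterior Inverse-Gamma(10, 1111/32)
obs 7: x=2 → posterior Inverse-Gamma(21/2, 1127/32)
obs 8: x=4 → posterior Inverse-Gamma(11, 1143/32)
obs 9: x=2 → posterior Inverse-Gamma(23/2, 1159/32)
obs 10: x=-1/4 → posterior Inverse-Gamma(12, 83/2)
obs 11: x=-1 → posterior Inverse-Gamma(25/2, 99/2)
obs 12: x=-2 → posterior Inverse-Gamma(13, 62)
obs 13: x=1/2 → posterior Inverse-Gamma(27/2, 521/8)
obs 14: x=-5 → posterior Inverse-Gamma(14, 777/8)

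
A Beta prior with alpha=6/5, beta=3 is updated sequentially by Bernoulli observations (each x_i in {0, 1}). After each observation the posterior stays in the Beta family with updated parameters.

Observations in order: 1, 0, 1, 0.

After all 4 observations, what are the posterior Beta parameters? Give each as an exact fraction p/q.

obs 1: x=1 → posterior Beta(11/5, 3)
obs 2: x=0 → posterior Beta(11/5, 4)
obs 3: x=1 → posterior Beta(16/5, 4)
obs 4: x=0 → posterior Beta(16/5, 5)

alpha=16/5, beta=5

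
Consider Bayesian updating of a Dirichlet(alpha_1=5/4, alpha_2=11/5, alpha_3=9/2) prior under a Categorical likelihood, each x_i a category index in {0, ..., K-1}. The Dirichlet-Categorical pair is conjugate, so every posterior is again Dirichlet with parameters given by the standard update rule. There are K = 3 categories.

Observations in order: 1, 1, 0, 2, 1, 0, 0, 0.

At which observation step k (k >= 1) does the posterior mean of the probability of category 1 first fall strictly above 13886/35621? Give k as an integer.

obs 1: x=1 → posterior Dirichlet(5/4, 16/5, 9/2)
obs 2: x=1 → posterior Dirichlet(5/4, 21/5, 9/2)
obs 3: x=0 → posterior Dirichlet(9/4, 21/5, 9/2)
obs 4: x=2 → posterior Dirichlet(9/4, 21/5, 11/2)
obs 5: x=1 → posterior Dirichlet(9/4, 26/5, 11/2)
obs 6: x=0 → posterior Dirichlet(13/4, 26/5, 11/2)
obs 7: x=0 → posterior Dirichlet(17/4, 26/5, 11/2)
obs 8: x=0 → posterior Dirichlet(21/4, 26/5, 11/2)

k = 2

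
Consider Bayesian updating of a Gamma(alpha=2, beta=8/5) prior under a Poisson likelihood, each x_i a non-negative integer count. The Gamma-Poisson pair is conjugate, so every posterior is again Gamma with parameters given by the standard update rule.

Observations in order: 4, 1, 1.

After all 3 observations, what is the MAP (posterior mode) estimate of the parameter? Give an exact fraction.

obs 1: x=4 → posterior Gamma(6, 13/5)
obs 2: x=1 → posterior Gamma(7, 18/5)
obs 3: x=1 → posterior Gamma(8, 23/5)

35/23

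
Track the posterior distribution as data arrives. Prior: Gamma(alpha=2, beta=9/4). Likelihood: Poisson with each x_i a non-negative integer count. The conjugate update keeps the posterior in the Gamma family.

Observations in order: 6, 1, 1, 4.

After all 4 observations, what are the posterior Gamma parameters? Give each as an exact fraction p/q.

obs 1: x=6 → posterior Gamma(8, 13/4)
obs 2: x=1 → posterior Gamma(9, 17/4)
obs 3: x=1 → posterior Gamma(10, 21/4)
obs 4: x=4 → posterior Gamma(14, 25/4)

alpha=14, beta=25/4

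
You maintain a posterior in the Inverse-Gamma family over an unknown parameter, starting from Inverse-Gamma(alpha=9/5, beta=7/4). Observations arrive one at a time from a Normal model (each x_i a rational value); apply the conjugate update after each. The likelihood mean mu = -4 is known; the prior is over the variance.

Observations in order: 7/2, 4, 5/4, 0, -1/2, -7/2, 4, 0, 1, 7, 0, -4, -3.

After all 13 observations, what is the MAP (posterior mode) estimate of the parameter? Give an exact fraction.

obs 1: x=7/2 → posterior Inverse-Gamma(23/10, 239/8)
obs 2: x=4 → posterior Inverse-Gamma(14/5, 495/8)
obs 3: x=5/4 → posterior Inverse-Gamma(33/10, 2421/32)
obs 4: x=0 → posterior Inverse-Gamma(19/5, 2677/32)
obs 5: x=-1/2 → posterior Inverse-Gamma(43/10, 2873/32)
obs 6: x=-7/2 → posterior Inverse-Gamma(24/5, 2877/32)
obs 7: x=4 → posterior Inverse-Gamma(53/10, 3901/32)
obs 8: x=0 → posterior Inverse-Gamma(29/5, 4157/32)
obs 9: x=1 → posterior Inverse-Gamma(63/10, 4557/32)
obs 10: x=7 → posterior Inverse-Gamma(34/5, 6493/32)
obs 11: x=0 → posterior Inverse-Gamma(73/10, 6749/32)
obs 12: x=-4 → posterior Inverse-Gamma(39/5, 6749/32)
obs 13: x=-3 → posterior Inverse-Gamma(83/10, 6765/32)

11275/496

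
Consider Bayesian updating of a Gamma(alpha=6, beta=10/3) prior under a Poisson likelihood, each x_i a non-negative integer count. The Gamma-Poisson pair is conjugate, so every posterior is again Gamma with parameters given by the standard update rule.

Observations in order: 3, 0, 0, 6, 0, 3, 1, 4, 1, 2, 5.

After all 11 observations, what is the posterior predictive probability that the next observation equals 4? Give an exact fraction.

203802938826464990765945176402899267917764978690664336799/1965323837964146191582975017689324019625873755551219843072

obs 1: x=3 → posterior Gamma(9, 13/3)
obs 2: x=0 → posterior Gamma(9, 16/3)
obs 3: x=0 → posterior Gamma(9, 19/3)
obs 4: x=6 → posterior Gamma(15, 22/3)
obs 5: x=0 → posterior Gamma(15, 25/3)
obs 6: x=3 → posterior Gamma(18, 28/3)
obs 7: x=1 → posterior Gamma(19, 31/3)
obs 8: x=4 → posterior Gamma(23, 34/3)
obs 9: x=1 → posterior Gamma(24, 37/3)
obs 10: x=2 → posterior Gamma(26, 40/3)
obs 11: x=5 → posterior Gamma(31, 43/3)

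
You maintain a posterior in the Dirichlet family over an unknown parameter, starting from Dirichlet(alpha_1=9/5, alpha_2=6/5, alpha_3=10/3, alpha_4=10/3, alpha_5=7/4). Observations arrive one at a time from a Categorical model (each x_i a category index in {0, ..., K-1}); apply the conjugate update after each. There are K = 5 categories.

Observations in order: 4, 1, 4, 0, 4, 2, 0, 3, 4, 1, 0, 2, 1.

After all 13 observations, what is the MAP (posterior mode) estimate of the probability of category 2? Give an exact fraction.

52/233

obs 1: x=4 → posterior Dirichlet(9/5, 6/5, 10/3, 10/3, 11/4)
obs 2: x=1 → posterior Dirichlet(9/5, 11/5, 10/3, 10/3, 11/4)
obs 3: x=4 → posterior Dirichlet(9/5, 11/5, 10/3, 10/3, 15/4)
obs 4: x=0 → posterior Dirichlet(14/5, 11/5, 10/3, 10/3, 15/4)
obs 5: x=4 → posterior Dirichlet(14/5, 11/5, 10/3, 10/3, 19/4)
obs 6: x=2 → posterior Dirichlet(14/5, 11/5, 13/3, 10/3, 19/4)
obs 7: x=0 → posterior Dirichlet(19/5, 11/5, 13/3, 10/3, 19/4)
obs 8: x=3 → posterior Dirichlet(19/5, 11/5, 13/3, 13/3, 19/4)
obs 9: x=4 → posterior Dirichlet(19/5, 11/5, 13/3, 13/3, 23/4)
obs 10: x=1 → posterior Dirichlet(19/5, 16/5, 13/3, 13/3, 23/4)
obs 11: x=0 → posterior Dirichlet(24/5, 16/5, 13/3, 13/3, 23/4)
obs 12: x=2 → posterior Dirichlet(24/5, 16/5, 16/3, 13/3, 23/4)
obs 13: x=1 → posterior Dirichlet(24/5, 21/5, 16/3, 13/3, 23/4)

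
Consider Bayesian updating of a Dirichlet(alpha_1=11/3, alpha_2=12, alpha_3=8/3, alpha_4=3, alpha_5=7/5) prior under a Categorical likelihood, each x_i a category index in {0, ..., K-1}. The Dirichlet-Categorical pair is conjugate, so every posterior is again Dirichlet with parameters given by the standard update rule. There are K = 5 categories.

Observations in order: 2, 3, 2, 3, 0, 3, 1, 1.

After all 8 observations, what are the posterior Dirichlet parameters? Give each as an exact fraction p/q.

obs 1: x=2 → posterior Dirichlet(11/3, 12, 11/3, 3, 7/5)
obs 2: x=3 → posterior Dirichlet(11/3, 12, 11/3, 4, 7/5)
obs 3: x=2 → posterior Dirichlet(11/3, 12, 14/3, 4, 7/5)
obs 4: x=3 → posterior Dirichlet(11/3, 12, 14/3, 5, 7/5)
obs 5: x=0 → posterior Dirichlet(14/3, 12, 14/3, 5, 7/5)
obs 6: x=3 → posterior Dirichlet(14/3, 12, 14/3, 6, 7/5)
obs 7: x=1 → posterior Dirichlet(14/3, 13, 14/3, 6, 7/5)
obs 8: x=1 → posterior Dirichlet(14/3, 14, 14/3, 6, 7/5)

alpha_1=14/3, alpha_2=14, alpha_3=14/3, alpha_4=6, alpha_5=7/5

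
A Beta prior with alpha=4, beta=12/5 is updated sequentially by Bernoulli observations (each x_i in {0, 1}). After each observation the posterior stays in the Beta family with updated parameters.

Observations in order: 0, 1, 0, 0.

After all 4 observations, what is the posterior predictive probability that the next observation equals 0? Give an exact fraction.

obs 1: x=0 → posterior Beta(4, 17/5)
obs 2: x=1 → posterior Beta(5, 17/5)
obs 3: x=0 → posterior Beta(5, 22/5)
obs 4: x=0 → posterior Beta(5, 27/5)

27/52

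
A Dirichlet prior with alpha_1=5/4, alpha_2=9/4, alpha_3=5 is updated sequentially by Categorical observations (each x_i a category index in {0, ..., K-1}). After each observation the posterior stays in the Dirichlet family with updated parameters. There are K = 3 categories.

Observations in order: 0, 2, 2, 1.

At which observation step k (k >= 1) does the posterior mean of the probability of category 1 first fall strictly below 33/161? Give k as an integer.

k = 3

obs 1: x=0 → posterior Dirichlet(9/4, 9/4, 5)
obs 2: x=2 → posterior Dirichlet(9/4, 9/4, 6)
obs 3: x=2 → posterior Dirichlet(9/4, 9/4, 7)
obs 4: x=1 → posterior Dirichlet(9/4, 13/4, 7)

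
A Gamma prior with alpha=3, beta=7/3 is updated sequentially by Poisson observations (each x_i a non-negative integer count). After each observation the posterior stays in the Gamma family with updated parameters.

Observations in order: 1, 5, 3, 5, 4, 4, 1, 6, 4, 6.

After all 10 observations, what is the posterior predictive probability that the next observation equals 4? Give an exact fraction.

1766684992663715511219873905284426296099894990799422201070513533210010911/9903520314283042199192993792000000000000000000000000000000000000000000000

obs 1: x=1 → posterior Gamma(4, 10/3)
obs 2: x=5 → posterior Gamma(9, 13/3)
obs 3: x=3 → posterior Gamma(12, 16/3)
obs 4: x=5 → posterior Gamma(17, 19/3)
obs 5: x=4 → posterior Gamma(21, 22/3)
obs 6: x=4 → posterior Gamma(25, 25/3)
obs 7: x=1 → posterior Gamma(26, 28/3)
obs 8: x=6 → posterior Gamma(32, 31/3)
obs 9: x=4 → posterior Gamma(36, 34/3)
obs 10: x=6 → posterior Gamma(42, 37/3)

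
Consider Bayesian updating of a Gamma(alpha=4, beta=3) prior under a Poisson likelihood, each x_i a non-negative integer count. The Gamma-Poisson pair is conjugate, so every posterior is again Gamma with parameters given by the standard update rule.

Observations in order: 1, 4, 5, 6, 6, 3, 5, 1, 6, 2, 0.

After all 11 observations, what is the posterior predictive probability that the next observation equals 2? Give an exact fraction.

obs 1: x=1 → posterior Gamma(5, 4)
obs 2: x=4 → posterior Gamma(9, 5)
obs 3: x=5 → posterior Gamma(14, 6)
obs 4: x=6 → posterior Gamma(20, 7)
obs 5: x=6 → posterior Gamma(26, 8)
obs 6: x=3 → posterior Gamma(29, 9)
obs 7: x=5 → posterior Gamma(34, 10)
obs 8: x=1 → posterior Gamma(35, 11)
obs 9: x=6 → posterior Gamma(41, 12)
obs 10: x=2 → posterior Gamma(43, 13)
obs 11: x=0 → posterior Gamma(43, 14)

18171746537158175956491794097110603521744985258983424/83966617312138217205387036301544867455959320068359375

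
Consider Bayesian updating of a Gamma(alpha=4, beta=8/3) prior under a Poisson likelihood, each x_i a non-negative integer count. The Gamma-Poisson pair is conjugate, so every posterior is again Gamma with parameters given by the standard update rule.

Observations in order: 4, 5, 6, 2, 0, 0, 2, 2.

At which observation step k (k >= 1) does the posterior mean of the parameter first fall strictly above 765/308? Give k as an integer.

obs 1: x=4 → posterior Gamma(8, 11/3)
obs 2: x=5 → posterior Gamma(13, 14/3)
obs 3: x=6 → posterior Gamma(19, 17/3)
obs 4: x=2 → posterior Gamma(21, 20/3)
obs 5: x=0 → posterior Gamma(21, 23/3)
obs 6: x=0 → posterior Gamma(21, 26/3)
obs 7: x=2 → posterior Gamma(23, 29/3)
obs 8: x=2 → posterior Gamma(25, 32/3)

k = 2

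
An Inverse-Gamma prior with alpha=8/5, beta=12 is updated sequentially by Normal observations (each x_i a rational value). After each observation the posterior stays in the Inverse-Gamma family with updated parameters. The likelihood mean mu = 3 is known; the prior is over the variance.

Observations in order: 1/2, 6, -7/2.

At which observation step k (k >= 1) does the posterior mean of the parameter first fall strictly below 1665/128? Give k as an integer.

obs 1: x=1/2 → posterior Inverse-Gamma(21/10, 121/8)
obs 2: x=6 → posterior Inverse-Gamma(13/5, 157/8)
obs 3: x=-7/2 → posterior Inverse-Gamma(31/10, 163/4)

k = 2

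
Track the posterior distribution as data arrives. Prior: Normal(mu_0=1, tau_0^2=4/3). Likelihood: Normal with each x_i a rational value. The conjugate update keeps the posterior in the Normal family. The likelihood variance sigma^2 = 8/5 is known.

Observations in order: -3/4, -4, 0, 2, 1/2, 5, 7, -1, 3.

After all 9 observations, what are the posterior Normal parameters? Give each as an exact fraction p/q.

mu_0=259/204, tau_0^2=8/51

obs 1: x=-3/4 → posterior Normal(9/44, 8/11)
obs 2: x=-4 → posterior Normal(-71/64, 1/2)
obs 3: x=0 → posterior Normal(-71/84, 8/21)
obs 4: x=2 → posterior Normal(-31/104, 4/13)
obs 5: x=1/2 → posterior Normal(-21/124, 8/31)
obs 6: x=5 → posterior Normal(79/144, 2/9)
obs 7: x=7 → posterior Normal(219/164, 8/41)
obs 8: x=-1 → posterior Normal(199/184, 4/23)
obs 9: x=3 → posterior Normal(259/204, 8/51)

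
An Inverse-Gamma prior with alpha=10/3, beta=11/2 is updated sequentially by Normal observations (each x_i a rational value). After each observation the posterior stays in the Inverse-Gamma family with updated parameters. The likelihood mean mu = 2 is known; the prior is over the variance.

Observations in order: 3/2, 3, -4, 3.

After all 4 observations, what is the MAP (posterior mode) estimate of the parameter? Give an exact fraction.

obs 1: x=3/2 → posterior Inverse-Gamma(23/6, 45/8)
obs 2: x=3 → posterior Inverse-Gamma(13/3, 49/8)
obs 3: x=-4 → posterior Inverse-Gamma(29/6, 193/8)
obs 4: x=3 → posterior Inverse-Gamma(16/3, 197/8)

591/152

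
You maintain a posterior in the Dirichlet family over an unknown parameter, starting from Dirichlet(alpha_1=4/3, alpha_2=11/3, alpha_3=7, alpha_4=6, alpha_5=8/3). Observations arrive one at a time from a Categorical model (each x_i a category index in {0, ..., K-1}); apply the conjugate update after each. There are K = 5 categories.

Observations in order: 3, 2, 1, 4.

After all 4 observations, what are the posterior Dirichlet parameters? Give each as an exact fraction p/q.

obs 1: x=3 → posterior Dirichlet(4/3, 11/3, 7, 7, 8/3)
obs 2: x=2 → posterior Dirichlet(4/3, 11/3, 8, 7, 8/3)
obs 3: x=1 → posterior Dirichlet(4/3, 14/3, 8, 7, 8/3)
obs 4: x=4 → posterior Dirichlet(4/3, 14/3, 8, 7, 11/3)

alpha_1=4/3, alpha_2=14/3, alpha_3=8, alpha_4=7, alpha_5=11/3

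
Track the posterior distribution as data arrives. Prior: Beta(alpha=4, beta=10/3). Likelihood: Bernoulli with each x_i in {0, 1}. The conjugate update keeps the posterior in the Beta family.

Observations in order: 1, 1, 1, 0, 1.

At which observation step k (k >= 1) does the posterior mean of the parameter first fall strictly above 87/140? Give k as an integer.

obs 1: x=1 → posterior Beta(5, 10/3)
obs 2: x=1 → posterior Beta(6, 10/3)
obs 3: x=1 → posterior Beta(7, 10/3)
obs 4: x=0 → posterior Beta(7, 13/3)
obs 5: x=1 → posterior Beta(8, 13/3)

k = 2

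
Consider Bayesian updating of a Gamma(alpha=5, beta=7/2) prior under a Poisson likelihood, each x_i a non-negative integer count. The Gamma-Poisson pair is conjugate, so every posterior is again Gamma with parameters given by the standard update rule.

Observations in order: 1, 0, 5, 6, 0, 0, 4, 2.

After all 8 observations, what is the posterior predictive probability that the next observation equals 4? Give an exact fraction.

199784317822544822344708954888305056/2220446049250313080847263336181640625

obs 1: x=1 → posterior Gamma(6, 9/2)
obs 2: x=0 → posterior Gamma(6, 11/2)
obs 3: x=5 → posterior Gamma(11, 13/2)
obs 4: x=6 → posterior Gamma(17, 15/2)
obs 5: x=0 → posterior Gamma(17, 17/2)
obs 6: x=0 → posterior Gamma(17, 19/2)
obs 7: x=4 → posterior Gamma(21, 21/2)
obs 8: x=2 → posterior Gamma(23, 23/2)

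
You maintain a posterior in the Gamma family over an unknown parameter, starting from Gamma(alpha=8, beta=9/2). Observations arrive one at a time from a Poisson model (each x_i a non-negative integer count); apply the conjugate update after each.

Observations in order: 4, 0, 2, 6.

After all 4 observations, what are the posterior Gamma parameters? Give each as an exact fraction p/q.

alpha=20, beta=17/2

obs 1: x=4 → posterior Gamma(12, 11/2)
obs 2: x=0 → posterior Gamma(12, 13/2)
obs 3: x=2 → posterior Gamma(14, 15/2)
obs 4: x=6 → posterior Gamma(20, 17/2)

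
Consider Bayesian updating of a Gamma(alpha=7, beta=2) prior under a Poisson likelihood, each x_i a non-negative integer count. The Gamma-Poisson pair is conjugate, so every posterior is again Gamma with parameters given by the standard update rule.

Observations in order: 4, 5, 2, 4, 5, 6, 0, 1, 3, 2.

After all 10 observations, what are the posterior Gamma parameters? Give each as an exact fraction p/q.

obs 1: x=4 → posterior Gamma(11, 3)
obs 2: x=5 → posterior Gamma(16, 4)
obs 3: x=2 → posterior Gamma(18, 5)
obs 4: x=4 → posterior Gamma(22, 6)
obs 5: x=5 → posterior Gamma(27, 7)
obs 6: x=6 → posterior Gamma(33, 8)
obs 7: x=0 → posterior Gamma(33, 9)
obs 8: x=1 → posterior Gamma(34, 10)
obs 9: x=3 → posterior Gamma(37, 11)
obs 10: x=2 → posterior Gamma(39, 12)

alpha=39, beta=12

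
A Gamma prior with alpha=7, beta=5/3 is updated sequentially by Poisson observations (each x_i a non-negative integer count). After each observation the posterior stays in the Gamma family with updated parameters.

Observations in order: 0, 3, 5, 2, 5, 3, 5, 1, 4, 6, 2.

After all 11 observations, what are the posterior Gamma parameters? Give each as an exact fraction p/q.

alpha=43, beta=38/3

obs 1: x=0 → posterior Gamma(7, 8/3)
obs 2: x=3 → posterior Gamma(10, 11/3)
obs 3: x=5 → posterior Gamma(15, 14/3)
obs 4: x=2 → posterior Gamma(17, 17/3)
obs 5: x=5 → posterior Gamma(22, 20/3)
obs 6: x=3 → posterior Gamma(25, 23/3)
obs 7: x=5 → posterior Gamma(30, 26/3)
obs 8: x=1 → posterior Gamma(31, 29/3)
obs 9: x=4 → posterior Gamma(35, 32/3)
obs 10: x=6 → posterior Gamma(41, 35/3)
obs 11: x=2 → posterior Gamma(43, 38/3)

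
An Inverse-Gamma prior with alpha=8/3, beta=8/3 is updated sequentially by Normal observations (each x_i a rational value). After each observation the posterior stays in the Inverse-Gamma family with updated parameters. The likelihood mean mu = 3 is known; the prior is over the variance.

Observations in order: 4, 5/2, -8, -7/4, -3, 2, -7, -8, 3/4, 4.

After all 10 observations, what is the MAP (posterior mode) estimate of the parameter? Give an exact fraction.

obs 1: x=4 → posterior Inverse-Gamma(19/6, 19/6)
obs 2: x=5/2 → posterior Inverse-Gamma(11/3, 79/24)
obs 3: x=-8 → posterior Inverse-Gamma(25/6, 1531/24)
obs 4: x=-7/4 → posterior Inverse-Gamma(14/3, 7207/96)
obs 5: x=-3 → posterior Inverse-Gamma(31/6, 8935/96)
obs 6: x=2 → posterior Inverse-Gamma(17/3, 8983/96)
obs 7: x=-7 → posterior Inverse-Gamma(37/6, 13783/96)
obs 8: x=-8 → posterior Inverse-Gamma(20/3, 19591/96)
obs 9: x=3/4 → posterior Inverse-Gamma(43/6, 9917/48)
obs 10: x=4 → posterior Inverse-Gamma(23/3, 9941/48)

9941/416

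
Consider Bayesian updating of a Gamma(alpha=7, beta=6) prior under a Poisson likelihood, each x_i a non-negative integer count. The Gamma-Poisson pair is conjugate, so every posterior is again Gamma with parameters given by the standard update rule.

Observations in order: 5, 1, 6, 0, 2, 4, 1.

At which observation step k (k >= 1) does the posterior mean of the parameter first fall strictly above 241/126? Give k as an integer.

obs 1: x=5 → posterior Gamma(12, 7)
obs 2: x=1 → posterior Gamma(13, 8)
obs 3: x=6 → posterior Gamma(19, 9)
obs 4: x=0 → posterior Gamma(19, 10)
obs 5: x=2 → posterior Gamma(21, 11)
obs 6: x=4 → posterior Gamma(25, 12)
obs 7: x=1 → posterior Gamma(26, 13)

k = 3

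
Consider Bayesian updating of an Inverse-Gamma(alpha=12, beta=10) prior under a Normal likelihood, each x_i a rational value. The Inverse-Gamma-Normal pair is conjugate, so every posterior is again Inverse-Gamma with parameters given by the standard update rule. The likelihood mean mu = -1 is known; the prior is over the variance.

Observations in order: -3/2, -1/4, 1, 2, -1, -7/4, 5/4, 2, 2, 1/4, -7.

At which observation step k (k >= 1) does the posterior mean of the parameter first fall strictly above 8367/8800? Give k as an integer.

obs 1: x=-3/2 → posterior Inverse-Gamma(25/2, 81/8)
obs 2: x=-1/4 → posterior Inverse-Gamma(13, 333/32)
obs 3: x=1 → posterior Inverse-Gamma(27/2, 397/32)
obs 4: x=2 → posterior Inverse-Gamma(14, 541/32)
obs 5: x=-1 → posterior Inverse-Gamma(29/2, 541/32)
obs 6: x=-7/4 → posterior Inverse-Gamma(15, 275/16)
obs 7: x=5/4 → posterior Inverse-Gamma(31/2, 631/32)
obs 8: x=2 → posterior Inverse-Gamma(16, 775/32)
obs 9: x=2 → posterior Inverse-Gamma(33/2, 919/32)
obs 10: x=1/4 → posterior Inverse-Gamma(17, 59/2)
obs 11: x=-7 → posterior Inverse-Gamma(35/2, 95/2)

k = 3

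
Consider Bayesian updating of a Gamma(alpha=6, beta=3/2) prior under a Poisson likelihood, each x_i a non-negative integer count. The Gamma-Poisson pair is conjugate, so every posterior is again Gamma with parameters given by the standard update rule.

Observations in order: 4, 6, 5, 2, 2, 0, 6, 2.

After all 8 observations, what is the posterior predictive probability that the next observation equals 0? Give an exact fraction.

1580770532156861979997149793605296459437459/42977062327514056734916195400155065458259861

obs 1: x=4 → posterior Gamma(10, 5/2)
obs 2: x=6 → posterior Gamma(16, 7/2)
obs 3: x=5 → posterior Gamma(21, 9/2)
obs 4: x=2 → posterior Gamma(23, 11/2)
obs 5: x=2 → posterior Gamma(25, 13/2)
obs 6: x=0 → posterior Gamma(25, 15/2)
obs 7: x=6 → posterior Gamma(31, 17/2)
obs 8: x=2 → posterior Gamma(33, 19/2)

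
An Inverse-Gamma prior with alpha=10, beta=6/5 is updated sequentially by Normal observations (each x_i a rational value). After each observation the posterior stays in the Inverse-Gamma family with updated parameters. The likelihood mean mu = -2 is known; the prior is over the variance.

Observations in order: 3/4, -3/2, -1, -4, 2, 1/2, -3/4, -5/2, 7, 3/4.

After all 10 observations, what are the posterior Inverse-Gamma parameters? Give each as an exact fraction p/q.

obs 1: x=3/4 → posterior Inverse-Gamma(21/2, 797/160)
obs 2: x=-3/2 → posterior Inverse-Gamma(11, 817/160)
obs 3: x=-1 → posterior Inverse-Gamma(23/2, 897/160)
obs 4: x=-4 → posterior Inverse-Gamma(12, 1217/160)
obs 5: x=2 → posterior Inverse-Gamma(25/2, 2497/160)
obs 6: x=1/2 → posterior Inverse-Gamma(13, 2997/160)
obs 7: x=-3/4 → posterior Inverse-Gamma(27/2, 1561/80)
obs 8: x=-5/2 → posterior Inverse-Gamma(14, 1571/80)
obs 9: x=7 → posterior Inverse-Gamma(29/2, 4811/80)
obs 10: x=3/4 → posterior Inverse-Gamma(15, 10227/160)

alpha=15, beta=10227/160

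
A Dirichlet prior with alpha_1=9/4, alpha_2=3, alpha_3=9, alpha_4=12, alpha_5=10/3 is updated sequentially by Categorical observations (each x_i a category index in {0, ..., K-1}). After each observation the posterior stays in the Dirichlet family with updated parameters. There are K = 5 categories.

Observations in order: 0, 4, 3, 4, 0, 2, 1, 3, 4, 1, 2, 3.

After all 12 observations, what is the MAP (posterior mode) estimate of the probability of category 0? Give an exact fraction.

obs 1: x=0 → posterior Dirichlet(13/4, 3, 9, 12, 10/3)
obs 2: x=4 → posterior Dirichlet(13/4, 3, 9, 12, 13/3)
obs 3: x=3 → posterior Dirichlet(13/4, 3, 9, 13, 13/3)
obs 4: x=4 → posterior Dirichlet(13/4, 3, 9, 13, 16/3)
obs 5: x=0 → posterior Dirichlet(17/4, 3, 9, 13, 16/3)
obs 6: x=2 → posterior Dirichlet(17/4, 3, 10, 13, 16/3)
obs 7: x=1 → posterior Dirichlet(17/4, 4, 10, 13, 16/3)
obs 8: x=3 → posterior Dirichlet(17/4, 4, 10, 14, 16/3)
obs 9: x=4 → posterior Dirichlet(17/4, 4, 10, 14, 19/3)
obs 10: x=1 → posterior Dirichlet(17/4, 5, 10, 14, 19/3)
obs 11: x=2 → posterior Dirichlet(17/4, 5, 11, 14, 19/3)
obs 12: x=3 → posterior Dirichlet(17/4, 5, 11, 15, 19/3)

39/439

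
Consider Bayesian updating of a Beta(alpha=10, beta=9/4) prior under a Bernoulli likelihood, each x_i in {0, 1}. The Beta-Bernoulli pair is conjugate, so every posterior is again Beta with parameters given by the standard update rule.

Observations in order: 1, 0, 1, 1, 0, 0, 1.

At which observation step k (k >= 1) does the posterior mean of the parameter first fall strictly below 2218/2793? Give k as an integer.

obs 1: x=1 → posterior Beta(11, 9/4)
obs 2: x=0 → posterior Beta(11, 13/4)
obs 3: x=1 → posterior Beta(12, 13/4)
obs 4: x=1 → posterior Beta(13, 13/4)
obs 5: x=0 → posterior Beta(13, 17/4)
obs 6: x=0 → posterior Beta(13, 21/4)
obs 7: x=1 → posterior Beta(14, 21/4)

k = 2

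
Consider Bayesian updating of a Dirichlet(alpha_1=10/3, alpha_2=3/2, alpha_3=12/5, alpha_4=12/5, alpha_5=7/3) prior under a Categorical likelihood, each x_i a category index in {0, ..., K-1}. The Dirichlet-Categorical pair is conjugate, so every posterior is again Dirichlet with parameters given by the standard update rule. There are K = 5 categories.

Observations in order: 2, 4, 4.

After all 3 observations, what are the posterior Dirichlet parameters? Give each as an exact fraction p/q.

alpha_1=10/3, alpha_2=3/2, alpha_3=17/5, alpha_4=12/5, alpha_5=13/3

obs 1: x=2 → posterior Dirichlet(10/3, 3/2, 17/5, 12/5, 7/3)
obs 2: x=4 → posterior Dirichlet(10/3, 3/2, 17/5, 12/5, 10/3)
obs 3: x=4 → posterior Dirichlet(10/3, 3/2, 17/5, 12/5, 13/3)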